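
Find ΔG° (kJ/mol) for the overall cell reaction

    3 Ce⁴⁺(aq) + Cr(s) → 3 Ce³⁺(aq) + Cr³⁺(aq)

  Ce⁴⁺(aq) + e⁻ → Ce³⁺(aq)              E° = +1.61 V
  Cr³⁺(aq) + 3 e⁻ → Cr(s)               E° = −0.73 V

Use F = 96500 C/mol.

−677 kJ/mol

In the reaction as written Ce⁴⁺(aq) is reduced, so the Ce⁴⁺/Ce³⁺ couple is the cathode and Cr³⁺/Cr is the anode.
E°cell = +1.61 − (−0.73) = +2.34 V; balancing electrons gives n = 3.
ΔG° = −nFE°cell = −(3)(96500)(+2.34) J/mol = −677 kJ/mol.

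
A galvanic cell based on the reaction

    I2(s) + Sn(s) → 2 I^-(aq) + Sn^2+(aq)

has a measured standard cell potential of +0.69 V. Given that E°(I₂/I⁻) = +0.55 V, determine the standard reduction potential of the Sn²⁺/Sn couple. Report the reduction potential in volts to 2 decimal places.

−0.14 V

In the reaction as written the I₂/I⁻ couple is reduced (cathode) and Sn²⁺/Sn is oxidized (anode), so E°cell = E°(I₂/I⁻) − E°(Sn²⁺/Sn).
E°(Sn²⁺/Sn) = E°(cathode) − E°cell = +0.55 − (+0.69) = −0.14 V.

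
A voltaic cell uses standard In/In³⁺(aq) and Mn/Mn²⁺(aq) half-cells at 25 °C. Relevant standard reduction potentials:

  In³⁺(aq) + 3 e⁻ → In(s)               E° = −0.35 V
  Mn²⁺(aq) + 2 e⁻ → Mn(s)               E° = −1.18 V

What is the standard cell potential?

+0.83 V

Of the two couples in this cell, the one with the more positive reduction potential is reduced at the cathode: here that is In³⁺/In (−0.35 V); Mn²⁺/Mn (−1.18 V) is the anode.
E°cell = E°(cathode) − E°(anode) = −0.35 − (−1.18) = +0.83 V.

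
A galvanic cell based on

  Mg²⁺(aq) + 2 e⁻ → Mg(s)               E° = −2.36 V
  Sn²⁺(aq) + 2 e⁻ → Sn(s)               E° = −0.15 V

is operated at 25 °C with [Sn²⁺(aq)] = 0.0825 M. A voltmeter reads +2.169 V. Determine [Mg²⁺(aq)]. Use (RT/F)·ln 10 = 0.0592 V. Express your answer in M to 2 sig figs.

The Sn²⁺/Sn couple has the larger reduction potential, so it is the cathode: E°cell = −0.15 − (−2.36) = +2.21 V and n = 2.
Since E = E° − (0.0592/n)·log Q, log Q = n(E° − E)/0.0592 = 1.385.
The balanced reaction is Sn²⁺(aq) + Mg(s) → Sn(s) + Mg²⁺(aq), so Q = [Mg²⁺(aq)] / [Sn²⁺(aq)].
Substituting the known concentrations and solving, log [Mg²⁺(aq)] = 0.301 and [Mg²⁺(aq)] = 2.0 M.

2.0 M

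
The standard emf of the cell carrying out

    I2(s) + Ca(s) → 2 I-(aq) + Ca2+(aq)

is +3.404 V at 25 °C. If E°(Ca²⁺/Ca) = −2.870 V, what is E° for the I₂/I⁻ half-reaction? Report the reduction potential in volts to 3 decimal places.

+0.534 V

In the reaction as written the I₂/I⁻ couple is reduced (cathode) and Ca²⁺/Ca is oxidized (anode), so E°cell = E°(I₂/I⁻) − E°(Ca²⁺/Ca).
E°(I₂/I⁻) = E°cell + E°(anode) = +3.404 + (−2.870) = +0.534 V.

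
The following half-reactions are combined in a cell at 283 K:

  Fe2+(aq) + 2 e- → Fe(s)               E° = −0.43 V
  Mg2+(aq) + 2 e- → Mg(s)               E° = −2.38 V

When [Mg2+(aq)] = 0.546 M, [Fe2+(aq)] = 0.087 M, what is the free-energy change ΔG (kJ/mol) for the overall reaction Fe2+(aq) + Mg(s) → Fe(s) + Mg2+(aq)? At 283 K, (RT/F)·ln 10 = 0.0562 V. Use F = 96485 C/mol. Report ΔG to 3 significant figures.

The standard cell potential is −0.43 − (−2.38) = +1.95 V, with n = 2 electrons in the balanced equation.
The reaction quotient is [Mg2+(aq)] / [Fe2+(aq)] = 6.28; by Nernst, E = +1.95 − (0.0562/2)(0.798) = +1.9276 V.
ΔG = −nFE = −(2)(96485)(+1.9276) J/mol = −372 kJ/mol.

−372 kJ/mol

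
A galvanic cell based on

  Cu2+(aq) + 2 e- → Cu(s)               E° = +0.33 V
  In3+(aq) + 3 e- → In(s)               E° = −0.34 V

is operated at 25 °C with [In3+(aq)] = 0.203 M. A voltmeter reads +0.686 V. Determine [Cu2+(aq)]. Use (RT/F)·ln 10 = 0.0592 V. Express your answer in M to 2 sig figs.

With Cu²⁺/Cu at the cathode and In³⁺/In at the anode, E°cell = +0.33 − (−0.34) = +0.67 V (n = 6).
Rearranging E = E° − (0.0592/n)·log Q gives log Q = 6(+0.67 − (+0.686))/0.0592 = −1.622.
For 3 Cu2+(aq) + 2 In(s) → 3 Cu(s) + 2 In3+(aq), the reaction quotient is Q = [In3+(aq)]^2 / [Cu2+(aq)]^3.
Isolating [Cu2+(aq)] in Q = 10^{−1.622} yields log [Cu2+(aq)] = 0.079, i.e. 1.2 M.

1.2 M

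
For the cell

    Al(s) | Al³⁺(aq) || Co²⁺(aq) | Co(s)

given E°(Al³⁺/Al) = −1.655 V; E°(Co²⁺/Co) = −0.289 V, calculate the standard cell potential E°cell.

+1.366 V

By convention the left-hand electrode in cell notation is the anode (oxidation) and the right-hand electrode is the cathode (reduction).
E°cell = E°(right) − E°(left) = −0.289 − (−1.655) = +1.366 V.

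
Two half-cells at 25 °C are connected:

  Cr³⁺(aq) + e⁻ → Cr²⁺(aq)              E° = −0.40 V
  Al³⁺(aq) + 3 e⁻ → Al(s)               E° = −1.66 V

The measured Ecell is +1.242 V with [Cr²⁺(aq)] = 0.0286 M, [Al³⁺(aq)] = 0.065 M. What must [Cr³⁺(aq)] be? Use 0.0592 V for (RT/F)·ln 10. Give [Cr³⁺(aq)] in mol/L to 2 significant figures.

0.0057 M

Cr³⁺/Cr²⁺ is the cathode (higher E°); E°cell = −0.40 − (−1.66) = +1.26 V with n = 3.
Since E = E° − (0.0592/n)·log Q, log Q = n(E° − E)/0.0592 = 0.912.
Balancing electrons gives 3 Cr³⁺(aq) + Al(s) → 3 Cr²⁺(aq) + Al³⁺(aq); thus Q = ([Cr²⁺(aq)]^3·[Al³⁺(aq)]) / [Cr³⁺(aq)]^3.
Solving for the unknown gives log [Cr³⁺(aq)] = −2.243, so [Cr³⁺(aq)] ≈ 0.0057 M.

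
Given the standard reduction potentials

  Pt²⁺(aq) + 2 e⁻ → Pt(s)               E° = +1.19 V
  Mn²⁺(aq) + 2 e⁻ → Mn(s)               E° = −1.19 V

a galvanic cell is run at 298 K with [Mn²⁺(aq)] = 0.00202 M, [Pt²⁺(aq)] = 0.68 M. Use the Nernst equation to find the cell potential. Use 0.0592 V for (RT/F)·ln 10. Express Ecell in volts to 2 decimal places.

+2.45 V

Pt²⁺/Pt is reduced (cathode, E° = +1.19 V) and Mn²⁺/Mn is oxidized (anode).
The standard potential is +1.19 − (−1.19) = +2.38 V and the balanced reaction transfers n = 2 electrons.
For the overall reaction Pt²⁺(aq) + Mn(s) → Pt(s) + Mn²⁺(aq), Q = [Mn²⁺(aq)] / [Pt²⁺(aq)] = 0.00297, giving log Q = −2.527.
E = E° − (0.0592/n)·log Q = +2.38 − (0.0592/2)(−2.527) = +2.45 V.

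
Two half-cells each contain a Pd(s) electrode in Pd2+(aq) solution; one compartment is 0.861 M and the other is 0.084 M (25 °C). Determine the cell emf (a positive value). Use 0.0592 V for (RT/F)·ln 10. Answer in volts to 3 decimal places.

0.030 V

For a concentration cell E°cell = 0, since both electrodes use the same couple.
The compartment with the higher Pd2+(aq) concentration (0.861 M) acts as the cathode; ions are reduced there and produced at the dilute (0.084 M) anode.
With n = 2, Ecell = −(0.0592/2)·log([dilute]/[conc]) = −(0.0592/2)·log(0.084/0.861) = +0.030 V.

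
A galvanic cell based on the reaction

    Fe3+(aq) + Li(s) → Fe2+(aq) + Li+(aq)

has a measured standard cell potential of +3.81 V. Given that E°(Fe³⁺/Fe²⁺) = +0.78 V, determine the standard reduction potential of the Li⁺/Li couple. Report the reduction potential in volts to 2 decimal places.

−3.03 V

In the reaction as written the Fe³⁺/Fe²⁺ couple is reduced (cathode) and Li⁺/Li is oxidized (anode), so E°cell = E°(Fe³⁺/Fe²⁺) − E°(Li⁺/Li).
E°(Li⁺/Li) = E°(cathode) − E°cell = +0.78 − (+3.81) = −3.03 V.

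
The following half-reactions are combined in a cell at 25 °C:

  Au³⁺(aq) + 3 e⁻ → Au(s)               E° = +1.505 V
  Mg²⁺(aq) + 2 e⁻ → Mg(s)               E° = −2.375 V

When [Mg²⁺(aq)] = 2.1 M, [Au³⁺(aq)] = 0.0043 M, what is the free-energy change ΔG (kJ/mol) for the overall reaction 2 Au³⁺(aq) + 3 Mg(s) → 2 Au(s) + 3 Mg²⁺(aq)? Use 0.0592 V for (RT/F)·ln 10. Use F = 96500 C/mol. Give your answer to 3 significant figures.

The standard cell potential is +1.505 − (−2.375) = +3.880 V, with n = 6 electrons in the balanced equation.
Here Q = [Mg²⁺(aq)]^3 / [Au³⁺(aq)]^2 = 5.01×10^5 (log Q = 5.700), giving E = +3.880 − (0.0592/6)·(5.700) = +3.8238 V.
ΔG = −nFE = −(6)(96500)(+3.8238) J/mol = −2210 kJ/mol.

−2210 kJ/mol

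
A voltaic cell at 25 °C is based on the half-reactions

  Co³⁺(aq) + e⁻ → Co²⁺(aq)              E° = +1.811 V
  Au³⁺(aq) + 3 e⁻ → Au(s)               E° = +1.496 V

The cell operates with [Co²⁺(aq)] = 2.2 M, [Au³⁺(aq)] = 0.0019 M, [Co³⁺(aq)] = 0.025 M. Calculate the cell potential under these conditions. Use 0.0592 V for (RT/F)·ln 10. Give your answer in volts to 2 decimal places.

The Co³⁺/Co²⁺ couple has the more positive E°, so it is the cathode; Au³⁺/Au is the anode.
The standard potential is +1.811 − (+1.496) = +0.315 V and the balanced reaction transfers n = 3 electrons.
The balanced reaction is 3 Co³⁺(aq) + Au(s) → 3 Co²⁺(aq) + Au³⁺(aq), so Q = ([Co²⁺(aq)]^3·[Au³⁺(aq)]) / [Co³⁺(aq)]^3 = 1.29×10^3 and log Q = 3.112.
Applying E = E° − (RT ln10/nF)·log Q gives +0.315 − (0.0592/3)(3.112) = +0.25 V.

+0.25 V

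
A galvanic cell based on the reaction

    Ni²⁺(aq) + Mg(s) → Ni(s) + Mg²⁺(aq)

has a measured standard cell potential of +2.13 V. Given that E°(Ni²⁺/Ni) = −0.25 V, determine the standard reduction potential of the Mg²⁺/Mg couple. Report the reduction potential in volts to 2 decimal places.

In the reaction as written the Ni²⁺/Ni couple is reduced (cathode) and Mg²⁺/Mg is oxidized (anode), so E°cell = E°(Ni²⁺/Ni) − E°(Mg²⁺/Mg).
E°(Mg²⁺/Mg) = E°(cathode) − E°cell = −0.25 − (+2.13) = −2.38 V.

−2.38 V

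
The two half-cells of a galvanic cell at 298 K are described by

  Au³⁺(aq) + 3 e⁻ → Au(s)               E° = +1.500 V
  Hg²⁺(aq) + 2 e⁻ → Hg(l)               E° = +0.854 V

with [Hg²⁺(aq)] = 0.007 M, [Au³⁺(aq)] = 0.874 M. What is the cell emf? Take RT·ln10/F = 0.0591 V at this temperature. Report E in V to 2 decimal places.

+0.71 V

The Au³⁺/Au couple has the more positive E°, so it is the cathode; Hg²⁺/Hg is the anode.
The standard potential is +1.500 − (+0.854) = +0.646 V and the balanced reaction transfers n = 6 electrons.
Balancing gives 2 Au³⁺(aq) + 3 Hg(l) → 2 Au(s) + 3 Hg²⁺(aq); hence Q = [Hg²⁺(aq)]^3 / [Au³⁺(aq)]^2 = 4.49×10^−7 (log Q = −6.348).
By the Nernst equation, E = +0.646 − (0.0591/6)·(−6.348) = +0.71 V.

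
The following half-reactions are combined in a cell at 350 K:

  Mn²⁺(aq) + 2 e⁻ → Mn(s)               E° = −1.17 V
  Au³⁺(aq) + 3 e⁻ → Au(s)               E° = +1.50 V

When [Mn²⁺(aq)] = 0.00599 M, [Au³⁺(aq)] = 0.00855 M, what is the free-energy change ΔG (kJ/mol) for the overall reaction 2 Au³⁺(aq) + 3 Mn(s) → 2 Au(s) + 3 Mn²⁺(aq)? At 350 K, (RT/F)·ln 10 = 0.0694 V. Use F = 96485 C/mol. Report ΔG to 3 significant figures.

With Au³⁺/Au reduced at the cathode, E°cell = +1.50 − (−1.17) = +2.67 V and n = 6.
Here Q = [Mn²⁺(aq)]^3 / [Au³⁺(aq)]^2 = 0.00294 (log Q = −2.532), giving E = +2.67 − (0.0694/6)·(−2.532) = +2.6993 V.
Then ΔG = −nFE = −6 × 96485 × +2.6993 J/mol = −1560 kJ/mol.

−1560 kJ/mol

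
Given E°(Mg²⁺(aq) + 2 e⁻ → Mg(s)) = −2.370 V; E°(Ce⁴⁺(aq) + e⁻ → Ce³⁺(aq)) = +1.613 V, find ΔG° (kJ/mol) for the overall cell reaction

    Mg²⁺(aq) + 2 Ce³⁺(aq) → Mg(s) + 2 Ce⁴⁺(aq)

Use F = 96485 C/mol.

+769 kJ/mol

In the reaction as written Mg²⁺(aq) is reduced, so the Mg²⁺/Mg couple is the cathode and Ce⁴⁺/Ce³⁺ is the anode.
E°cell = −2.370 − (+1.613) = −3.983 V; balancing electrons gives n = 2.
ΔG° = −nFE°cell = −(2)(96485)(−3.983) J/mol = +769 kJ/mol.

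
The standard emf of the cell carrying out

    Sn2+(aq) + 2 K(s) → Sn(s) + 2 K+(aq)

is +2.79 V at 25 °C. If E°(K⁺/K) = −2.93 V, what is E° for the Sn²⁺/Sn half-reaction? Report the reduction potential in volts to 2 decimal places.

In the reaction as written the Sn²⁺/Sn couple is reduced (cathode) and K⁺/K is oxidized (anode), so E°cell = E°(Sn²⁺/Sn) − E°(K⁺/K).
E°(Sn²⁺/Sn) = E°cell + E°(anode) = +2.79 + (−2.93) = −0.14 V.

−0.14 V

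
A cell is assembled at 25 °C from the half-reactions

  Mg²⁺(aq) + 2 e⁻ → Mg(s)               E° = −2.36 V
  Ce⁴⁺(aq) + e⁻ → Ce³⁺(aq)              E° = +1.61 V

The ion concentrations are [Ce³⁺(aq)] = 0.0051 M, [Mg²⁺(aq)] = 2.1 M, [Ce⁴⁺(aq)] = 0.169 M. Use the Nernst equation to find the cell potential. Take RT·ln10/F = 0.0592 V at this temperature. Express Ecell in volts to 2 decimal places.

+4.05 V

The Ce⁴⁺/Ce³⁺ couple has the more positive E°, so it is the cathode; Mg²⁺/Mg is the anode.
The standard potential is +1.61 − (−2.36) = +3.97 V and the balanced reaction transfers n = 2 electrons.
The balanced reaction is 2 Ce⁴⁺(aq) + Mg(s) → 2 Ce³⁺(aq) + Mg²⁺(aq), so Q = ([Ce³⁺(aq)]^2·[Mg²⁺(aq)]) / [Ce⁴⁺(aq)]^2 = 0.00191 and log Q = −2.718.
By the Nernst equation, E = +3.97 − (0.0592/2)·(−2.718) = +4.05 V.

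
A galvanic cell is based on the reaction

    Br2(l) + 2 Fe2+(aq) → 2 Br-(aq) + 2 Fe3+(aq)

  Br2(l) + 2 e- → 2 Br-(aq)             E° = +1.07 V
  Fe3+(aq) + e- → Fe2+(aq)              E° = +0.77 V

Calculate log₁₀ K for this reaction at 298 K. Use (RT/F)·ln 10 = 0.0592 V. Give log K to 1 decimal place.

The Br₂/Br⁻ couple is reduced (cathode); E°cell = +1.07 − (+0.77) = +0.30 V with n = 2.
At equilibrium E = 0, so log K = nE°cell / 0.0592 = (2)(+0.30) / 0.0592 = 10.1.

log K = 10.1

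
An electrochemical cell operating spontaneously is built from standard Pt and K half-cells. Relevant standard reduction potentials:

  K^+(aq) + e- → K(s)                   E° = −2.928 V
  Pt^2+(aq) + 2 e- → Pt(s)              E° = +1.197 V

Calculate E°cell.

+4.125 V

Of the two couples in this cell, the one with the more positive reduction potential is reduced at the cathode: here that is Pt²⁺/Pt (+1.197 V); K⁺/K (−2.928 V) is the anode.
E°cell = E°(cathode) − E°(anode) = +1.197 − (−2.928) = +4.125 V.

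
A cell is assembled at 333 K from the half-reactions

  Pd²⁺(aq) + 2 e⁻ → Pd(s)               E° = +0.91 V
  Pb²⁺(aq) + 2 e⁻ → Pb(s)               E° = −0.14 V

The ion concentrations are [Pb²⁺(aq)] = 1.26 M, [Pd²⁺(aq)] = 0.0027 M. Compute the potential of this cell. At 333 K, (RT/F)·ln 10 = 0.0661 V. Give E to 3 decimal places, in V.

+0.962 V

The Pd²⁺/Pd couple has the more positive E°, so it is the cathode; Pb²⁺/Pb is the anode.
E°cell = +0.91 − (−0.14) = +1.05 V, with n = 2 electrons transferred.
The balanced reaction is Pd²⁺(aq) + Pb(s) → Pd(s) + Pb²⁺(aq), so Q = [Pb²⁺(aq)] / [Pd²⁺(aq)] = 467 and log Q = 2.669.
By the Nernst equation, E = +1.05 − (0.0661/2)·(2.669) = +0.962 V.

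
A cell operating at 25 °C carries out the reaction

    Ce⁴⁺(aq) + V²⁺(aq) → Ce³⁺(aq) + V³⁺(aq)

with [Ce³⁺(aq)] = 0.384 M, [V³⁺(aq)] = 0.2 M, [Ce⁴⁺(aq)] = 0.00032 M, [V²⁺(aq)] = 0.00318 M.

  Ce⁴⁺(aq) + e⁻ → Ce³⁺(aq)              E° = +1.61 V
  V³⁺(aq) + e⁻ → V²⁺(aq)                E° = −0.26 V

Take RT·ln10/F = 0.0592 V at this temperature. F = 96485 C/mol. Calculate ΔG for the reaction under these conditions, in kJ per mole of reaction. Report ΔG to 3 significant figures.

−153 kJ/mol

With Ce⁴⁺/Ce³⁺ reduced at the cathode, E°cell = +1.61 − (−0.26) = +1.87 V and n = 1.
Here Q = ([Ce³⁺(aq)]·[V³⁺(aq)]) / ([Ce⁴⁺(aq)]·[V²⁺(aq)]) = 7.55×10^4 (log Q = 4.878), giving E = +1.87 − (0.0592/1)·(4.878) = +1.5812 V.
Then ΔG = −nFE = −1 × 96485 × +1.5812 J/mol = −153 kJ/mol.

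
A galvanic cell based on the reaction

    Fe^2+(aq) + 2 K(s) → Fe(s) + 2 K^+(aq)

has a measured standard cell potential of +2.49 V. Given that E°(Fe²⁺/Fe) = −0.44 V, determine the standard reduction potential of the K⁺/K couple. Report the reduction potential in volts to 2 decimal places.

In the reaction as written the Fe²⁺/Fe couple is reduced (cathode) and K⁺/K is oxidized (anode), so E°cell = E°(Fe²⁺/Fe) − E°(K⁺/K).
E°(K⁺/K) = E°(cathode) − E°cell = −0.44 − (+2.49) = −2.93 V.

−2.93 V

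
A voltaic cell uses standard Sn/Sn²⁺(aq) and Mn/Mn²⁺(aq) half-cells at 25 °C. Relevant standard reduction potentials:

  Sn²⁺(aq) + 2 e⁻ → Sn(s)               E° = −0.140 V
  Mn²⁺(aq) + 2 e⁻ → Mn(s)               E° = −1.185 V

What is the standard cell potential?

Of the two couples in this cell, the one with the more positive reduction potential is reduced at the cathode: here that is Sn²⁺/Sn (−0.140 V); Mn²⁺/Mn (−1.185 V) is the anode.
E°cell = E°(cathode) − E°(anode) = −0.140 − (−1.185) = +1.045 V.

+1.045 V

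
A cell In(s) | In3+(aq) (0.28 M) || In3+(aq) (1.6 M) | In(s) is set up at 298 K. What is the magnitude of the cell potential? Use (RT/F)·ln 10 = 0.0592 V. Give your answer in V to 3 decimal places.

0.015 V

For a concentration cell E°cell = 0, since both electrodes use the same couple.
The compartment with the higher In3+(aq) concentration (1.6 M) acts as the cathode; ions are reduced there and produced at the dilute (0.28 M) anode.
With n = 3, Ecell = −(0.0592/3)·log([dilute]/[conc]) = −(0.0592/3)·log(0.28/1.6) = +0.015 V.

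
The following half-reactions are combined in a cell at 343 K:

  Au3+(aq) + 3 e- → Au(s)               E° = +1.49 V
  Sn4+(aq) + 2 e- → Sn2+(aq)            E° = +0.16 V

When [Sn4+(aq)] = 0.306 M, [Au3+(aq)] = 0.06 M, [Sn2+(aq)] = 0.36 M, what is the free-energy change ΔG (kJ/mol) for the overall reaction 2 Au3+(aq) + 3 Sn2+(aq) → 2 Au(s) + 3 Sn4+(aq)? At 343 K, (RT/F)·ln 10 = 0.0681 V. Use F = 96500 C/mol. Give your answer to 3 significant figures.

−755 kJ/mol

E°cell = +1.49 − (+0.16) = +1.33 V; the balanced reaction transfers n = 6 electrons.
Q = [Sn4+(aq)]^3 / ([Au3+(aq)]^2·[Sn2+(aq)]^3) = 171, so log Q = 2.232 and E = +1.33 − (0.0681/6)(2.232) = +1.3047 V.
Finally ΔG = −nFE = −(6)(96500 C/mol)(+1.3047 V) = −755 kJ/mol.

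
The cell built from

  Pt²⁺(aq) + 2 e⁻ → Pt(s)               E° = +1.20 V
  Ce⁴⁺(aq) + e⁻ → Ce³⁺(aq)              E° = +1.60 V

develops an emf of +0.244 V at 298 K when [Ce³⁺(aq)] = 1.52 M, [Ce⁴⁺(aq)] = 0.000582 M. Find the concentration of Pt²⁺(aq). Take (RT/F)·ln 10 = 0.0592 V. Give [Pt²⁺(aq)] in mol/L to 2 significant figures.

0.027 M

The Ce⁴⁺/Ce³⁺ couple has the larger reduction potential, so it is the cathode: E°cell = +1.60 − (+1.20) = +0.40 V and n = 2.
From the Nernst equation, log Q = n(E° − E)/0.0592 = 2·(+0.40 − (+0.244))/0.0592 = 5.270.
Balancing electrons gives 2 Ce⁴⁺(aq) + Pt(s) → 2 Ce³⁺(aq) + Pt²⁺(aq); thus Q = ([Ce³⁺(aq)]^2·[Pt²⁺(aq)]) / [Ce⁴⁺(aq)]^2.
Solving for the unknown gives log [Pt²⁺(aq)] = −1.564, so [Pt²⁺(aq)] ≈ 0.027 M.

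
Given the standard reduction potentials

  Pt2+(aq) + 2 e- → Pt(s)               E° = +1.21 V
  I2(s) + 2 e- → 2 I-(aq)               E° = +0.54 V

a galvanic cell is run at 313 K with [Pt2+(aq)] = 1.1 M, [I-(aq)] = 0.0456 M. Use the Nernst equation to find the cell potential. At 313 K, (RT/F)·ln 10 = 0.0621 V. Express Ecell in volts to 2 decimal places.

Since E°(Pt²⁺/Pt) > E°(I₂/I⁻), Pt²⁺/Pt serves as the cathode.
The standard potential is +1.21 − (+0.54) = +0.67 V and the balanced reaction transfers n = 2 electrons.
For the overall reaction Pt2+(aq) + 2 I-(aq) → Pt(s) + I2(s), Q = 1 / ([Pt2+(aq)]·[I-(aq)]^2) = 437, giving log Q = 2.641.
By the Nernst equation, E = +0.67 − (0.0621/2)·(2.641) = +0.59 V.

+0.59 V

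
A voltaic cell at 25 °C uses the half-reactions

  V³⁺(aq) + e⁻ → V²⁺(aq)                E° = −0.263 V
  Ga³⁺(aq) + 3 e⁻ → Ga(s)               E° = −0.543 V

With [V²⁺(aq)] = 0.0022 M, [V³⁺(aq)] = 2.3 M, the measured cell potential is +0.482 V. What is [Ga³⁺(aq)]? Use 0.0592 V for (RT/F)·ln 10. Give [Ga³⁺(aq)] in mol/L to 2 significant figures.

0.066 M

With V³⁺/V²⁺ at the cathode and Ga³⁺/Ga at the anode, E°cell = −0.263 − (−0.543) = +0.280 V (n = 3).
Since E = E° − (0.0592/n)·log Q, log Q = n(E° − E)/0.0592 = −10.236.
The balanced reaction is 3 V³⁺(aq) + Ga(s) → 3 V²⁺(aq) + Ga³⁺(aq), so Q = ([V²⁺(aq)]^3·[Ga³⁺(aq)]) / [V³⁺(aq)]^3.
Substituting the known concentrations and solving, log [Ga³⁺(aq)] = −1.178 and [Ga³⁺(aq)] = 0.066 M.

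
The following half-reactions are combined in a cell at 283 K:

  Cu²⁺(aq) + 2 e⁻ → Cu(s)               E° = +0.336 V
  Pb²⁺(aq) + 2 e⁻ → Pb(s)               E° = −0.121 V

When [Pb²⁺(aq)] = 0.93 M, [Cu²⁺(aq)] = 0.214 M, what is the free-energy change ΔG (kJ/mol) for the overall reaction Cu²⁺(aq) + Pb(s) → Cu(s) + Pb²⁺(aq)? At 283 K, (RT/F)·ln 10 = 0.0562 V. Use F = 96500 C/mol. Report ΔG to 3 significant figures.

−84.7 kJ/mol

E°cell = +0.336 − (−0.121) = +0.457 V; the balanced reaction transfers n = 2 electrons.
The reaction quotient is [Pb²⁺(aq)] / [Cu²⁺(aq)] = 4.35; by Nernst, E = +0.457 − (0.0562/2)(0.638) = +0.4391 V.
Finally ΔG = −nFE = −(2)(96500 C/mol)(+0.4391 V) = −84.7 kJ/mol.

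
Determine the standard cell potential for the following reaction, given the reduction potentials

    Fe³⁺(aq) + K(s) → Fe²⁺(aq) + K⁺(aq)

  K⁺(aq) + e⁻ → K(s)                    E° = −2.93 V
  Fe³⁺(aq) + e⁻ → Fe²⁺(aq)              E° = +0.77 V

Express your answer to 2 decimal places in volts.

Fe³⁺(aq) gains electrons, so the Fe³⁺/Fe²⁺ couple is the cathode; the K⁺/K couple is the anode.
E°cell = E°(cathode) − E°(anode) = +0.77 − (−2.93) = +3.70 V.
The positive value indicates the reaction is spontaneous as written.

+3.70 V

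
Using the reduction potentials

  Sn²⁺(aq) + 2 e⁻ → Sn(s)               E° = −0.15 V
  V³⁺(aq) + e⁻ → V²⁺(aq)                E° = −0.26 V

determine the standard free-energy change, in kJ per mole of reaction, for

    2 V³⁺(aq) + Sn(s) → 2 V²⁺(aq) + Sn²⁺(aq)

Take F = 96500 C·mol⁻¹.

+21.2 kJ/mol

In the reaction as written V³⁺(aq) is reduced, so the V³⁺/V²⁺ couple is the cathode and Sn²⁺/Sn is the anode.
E°cell = −0.26 − (−0.15) = −0.11 V; balancing electrons gives n = 2.
ΔG° = −nFE°cell = −(2)(96500)(−0.11) J/mol = +21.2 kJ/mol.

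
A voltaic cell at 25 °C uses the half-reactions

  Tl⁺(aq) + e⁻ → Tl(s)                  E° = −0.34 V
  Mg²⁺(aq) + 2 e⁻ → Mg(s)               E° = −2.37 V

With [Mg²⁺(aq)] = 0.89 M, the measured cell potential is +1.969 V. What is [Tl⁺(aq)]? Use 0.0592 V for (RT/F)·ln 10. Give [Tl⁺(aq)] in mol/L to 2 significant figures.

0.088 M

Tl⁺/Tl is the cathode (higher E°); E°cell = −0.34 − (−2.37) = +2.03 V with n = 2.
Since E = E° − (0.0592/n)·log Q, log Q = n(E° − E)/0.0592 = 2.061.
The balanced reaction is 2 Tl⁺(aq) + Mg(s) → 2 Tl(s) + Mg²⁺(aq), so Q = [Mg²⁺(aq)] / [Tl⁺(aq)]^2.
Substituting the known concentrations and solving, log [Tl⁺(aq)] = −1.056 and [Tl⁺(aq)] = 0.088 M.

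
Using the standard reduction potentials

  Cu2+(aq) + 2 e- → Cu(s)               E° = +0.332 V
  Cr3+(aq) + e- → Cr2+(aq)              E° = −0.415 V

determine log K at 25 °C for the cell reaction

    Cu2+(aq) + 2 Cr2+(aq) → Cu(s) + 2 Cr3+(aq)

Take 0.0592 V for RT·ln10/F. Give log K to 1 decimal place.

log K = 25.2

The Cu²⁺/Cu couple is reduced (cathode); E°cell = +0.332 − (−0.415) = +0.747 V with n = 2.
At equilibrium E = 0, so log K = nE°cell / 0.0592 = (2)(+0.747) / 0.0592 = 25.2.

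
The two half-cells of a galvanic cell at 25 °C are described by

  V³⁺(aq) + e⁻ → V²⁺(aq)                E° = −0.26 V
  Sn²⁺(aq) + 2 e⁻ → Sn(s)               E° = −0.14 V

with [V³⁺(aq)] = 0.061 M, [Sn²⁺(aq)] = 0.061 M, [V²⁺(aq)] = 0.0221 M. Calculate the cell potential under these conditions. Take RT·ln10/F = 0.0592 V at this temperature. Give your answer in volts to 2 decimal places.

Since E°(Sn²⁺/Sn) > E°(V³⁺/V²⁺), Sn²⁺/Sn serves as the cathode.
E°cell = −0.14 − (−0.26) = +0.12 V, with n = 2 electrons transferred.
For the overall reaction Sn²⁺(aq) + 2 V²⁺(aq) → Sn(s) + 2 V³⁺(aq), Q = [V³⁺(aq)]^2 / ([Sn²⁺(aq)]·[V²⁺(aq)]^2) = 125, giving log Q = 2.097.
By the Nernst equation, E = +0.12 − (0.0592/2)·(2.097) = +0.06 V.

+0.06 V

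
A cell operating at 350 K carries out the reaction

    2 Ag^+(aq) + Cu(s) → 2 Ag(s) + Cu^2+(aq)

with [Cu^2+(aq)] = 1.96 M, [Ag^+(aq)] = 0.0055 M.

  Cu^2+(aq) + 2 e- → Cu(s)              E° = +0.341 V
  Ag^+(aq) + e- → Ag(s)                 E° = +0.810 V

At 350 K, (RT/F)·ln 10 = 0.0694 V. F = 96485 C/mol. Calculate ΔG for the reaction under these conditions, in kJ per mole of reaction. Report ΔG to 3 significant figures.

With Ag⁺/Ag reduced at the cathode, E°cell = +0.810 − (+0.341) = +0.469 V and n = 2.
Here Q = [Cu^2+(aq)] / [Ag^+(aq)]^2 = 6.48×10^4 (log Q = 4.812), giving E = +0.469 − (0.0694/2)·(4.812) = +0.3020 V.
Finally ΔG = −nFE = −(2)(96485 C/mol)(+0.3020 V) = −58.3 kJ/mol.

−58.3 kJ/mol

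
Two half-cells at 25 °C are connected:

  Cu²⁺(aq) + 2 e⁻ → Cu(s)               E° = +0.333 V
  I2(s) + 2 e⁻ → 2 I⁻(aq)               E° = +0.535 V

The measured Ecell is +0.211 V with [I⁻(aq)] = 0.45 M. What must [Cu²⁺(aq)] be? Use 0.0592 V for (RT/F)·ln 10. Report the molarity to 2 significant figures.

2.5 M

The I₂/I⁻ couple has the larger reduction potential, so it is the cathode: E°cell = +0.535 − (+0.333) = +0.202 V and n = 2.
Rearranging E = E° − (0.0592/n)·log Q gives log Q = 2(+0.202 − (+0.211))/0.0592 = −0.304.
The balanced reaction is I2(s) + Cu(s) → 2 I⁻(aq) + Cu²⁺(aq), so Q = [I⁻(aq)]^2·[Cu²⁺(aq)].
Isolating [Cu²⁺(aq)] in Q = 10^{−0.304} yields log [Cu²⁺(aq)] = 0.390, i.e. 2.5 M.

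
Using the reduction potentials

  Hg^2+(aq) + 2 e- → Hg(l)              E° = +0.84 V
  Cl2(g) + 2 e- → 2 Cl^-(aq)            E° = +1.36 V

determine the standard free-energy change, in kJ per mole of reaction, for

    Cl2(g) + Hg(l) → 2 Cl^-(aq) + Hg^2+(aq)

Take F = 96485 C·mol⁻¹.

−100 kJ/mol

In the reaction as written Cl2(g) is reduced, so the Cl₂/Cl⁻ couple is the cathode and Hg²⁺/Hg is the anode.
E°cell = +1.36 − (+0.84) = +0.52 V; balancing electrons gives n = 2.
ΔG° = −nFE°cell = −(2)(96485)(+0.52) J/mol = −100 kJ/mol.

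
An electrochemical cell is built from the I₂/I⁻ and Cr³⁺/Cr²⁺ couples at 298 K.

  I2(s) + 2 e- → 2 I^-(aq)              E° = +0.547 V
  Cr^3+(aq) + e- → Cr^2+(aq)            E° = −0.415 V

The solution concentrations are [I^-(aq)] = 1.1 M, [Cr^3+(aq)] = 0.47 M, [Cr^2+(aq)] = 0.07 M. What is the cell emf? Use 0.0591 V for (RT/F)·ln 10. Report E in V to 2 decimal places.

I₂/I⁻ is reduced (cathode, E° = +0.547 V) and Cr³⁺/Cr²⁺ is oxidized (anode).
E°cell = +0.547 − (−0.415) = +0.962 V, with n = 2 electrons transferred.
For the overall reaction I2(s) + 2 Cr^2+(aq) → 2 I^-(aq) + 2 Cr^3+(aq), Q = ([I^-(aq)]^2·[Cr^3+(aq)]^2) / [Cr^2+(aq)]^2 = 54.5, giving log Q = 1.737.
By the Nernst equation, E = +0.962 − (0.0591/2)·(1.737) = +0.91 V.

+0.91 V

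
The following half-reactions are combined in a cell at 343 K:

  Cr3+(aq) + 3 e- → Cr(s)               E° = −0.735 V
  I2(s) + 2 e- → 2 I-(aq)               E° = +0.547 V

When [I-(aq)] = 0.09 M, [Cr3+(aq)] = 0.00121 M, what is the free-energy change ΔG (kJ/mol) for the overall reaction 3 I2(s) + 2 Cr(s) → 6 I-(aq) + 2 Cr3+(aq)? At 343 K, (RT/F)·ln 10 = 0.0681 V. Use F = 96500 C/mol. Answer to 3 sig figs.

−822 kJ/mol

With I₂/I⁻ reduced at the cathode, E°cell = +0.547 − (−0.735) = +1.282 V and n = 6.
Here Q = [I-(aq)]^6·[Cr3+(aq)]^2 = 7.78×10^−13 (log Q = −12.109), giving E = +1.282 − (0.0681/6)·(−12.109) = +1.4194 V.
Then ΔG = −nFE = −6 × 96500 × +1.4194 J/mol = −822 kJ/mol.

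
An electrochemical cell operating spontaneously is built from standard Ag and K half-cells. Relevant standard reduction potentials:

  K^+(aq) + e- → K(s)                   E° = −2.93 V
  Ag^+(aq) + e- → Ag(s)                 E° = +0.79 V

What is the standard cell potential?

+3.72 V

Of the two couples in this cell, the one with the more positive reduction potential is reduced at the cathode: here that is Ag⁺/Ag (+0.79 V); K⁺/K (−2.93 V) is the anode.
E°cell = E°(cathode) − E°(anode) = +0.79 − (−2.93) = +3.72 V.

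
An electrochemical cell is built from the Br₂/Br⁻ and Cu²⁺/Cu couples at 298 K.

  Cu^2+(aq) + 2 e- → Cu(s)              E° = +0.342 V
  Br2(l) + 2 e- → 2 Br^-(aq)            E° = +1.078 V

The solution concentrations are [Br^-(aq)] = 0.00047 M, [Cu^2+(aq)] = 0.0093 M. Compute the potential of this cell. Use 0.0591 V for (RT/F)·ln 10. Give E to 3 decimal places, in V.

+0.993 V

The Br₂/Br⁻ couple has the more positive E°, so it is the cathode; Cu²⁺/Cu is the anode.
The standard potential is +1.078 − (+0.342) = +0.736 V and the balanced reaction transfers n = 2 electrons.
For the overall reaction Br2(l) + Cu(s) → 2 Br^-(aq) + Cu^2+(aq), Q = [Br^-(aq)]^2·[Cu^2+(aq)] = 2.05×10^−9, giving log Q = −8.687.
Applying E = E° − (RT ln10/nF)·log Q gives +0.736 − (0.0591/2)(−8.687) = +0.993 V.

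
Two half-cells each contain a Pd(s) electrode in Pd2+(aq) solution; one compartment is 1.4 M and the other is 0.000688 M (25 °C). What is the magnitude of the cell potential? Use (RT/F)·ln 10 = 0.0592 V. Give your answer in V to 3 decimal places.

0.098 V

For a concentration cell E°cell = 0, since both electrodes use the same couple.
The compartment with the higher Pd2+(aq) concentration (1.4 M) acts as the cathode; ions are reduced there and produced at the dilute (0.000688 M) anode.
With n = 2, Ecell = −(0.0592/2)·log([dilute]/[conc]) = −(0.0592/2)·log(0.000688/1.4) = +0.098 V.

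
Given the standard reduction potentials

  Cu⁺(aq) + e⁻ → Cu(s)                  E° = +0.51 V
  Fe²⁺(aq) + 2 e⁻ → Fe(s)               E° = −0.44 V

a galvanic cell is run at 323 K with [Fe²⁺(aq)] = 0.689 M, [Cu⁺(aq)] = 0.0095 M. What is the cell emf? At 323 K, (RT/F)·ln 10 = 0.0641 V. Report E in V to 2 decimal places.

Since E°(Cu⁺/Cu) > E°(Fe²⁺/Fe), Cu⁺/Cu serves as the cathode.
E°cell = E°cat − E°an = +0.51 − (−0.44) = +0.95 V; n = 2.
Balancing gives 2 Cu⁺(aq) + Fe(s) → 2 Cu(s) + Fe²⁺(aq); hence Q = [Fe²⁺(aq)] / [Cu⁺(aq)]^2 = 7.63×10^3 (log Q = 3.883).
By the Nernst equation, E = +0.95 − (0.0641/2)·(3.883) = +0.83 V.

+0.83 V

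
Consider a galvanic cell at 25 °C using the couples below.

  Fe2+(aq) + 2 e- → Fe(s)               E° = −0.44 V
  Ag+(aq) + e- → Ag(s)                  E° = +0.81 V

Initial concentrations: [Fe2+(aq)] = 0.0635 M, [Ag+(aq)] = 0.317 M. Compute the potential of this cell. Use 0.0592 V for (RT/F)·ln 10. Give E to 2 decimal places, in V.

Ag⁺/Ag is reduced (cathode, E° = +0.81 V) and Fe²⁺/Fe is oxidized (anode).
The standard potential is +0.81 − (−0.44) = +1.25 V and the balanced reaction transfers n = 2 electrons.
For the overall reaction 2 Ag+(aq) + Fe(s) → 2 Ag(s) + Fe2+(aq), Q = [Fe2+(aq)] / [Ag+(aq)]^2 = 0.632, giving log Q = −0.199.
Applying E = E° − (RT ln10/nF)·log Q gives +1.25 − (0.0592/2)(−0.199) = +1.26 V.

+1.26 V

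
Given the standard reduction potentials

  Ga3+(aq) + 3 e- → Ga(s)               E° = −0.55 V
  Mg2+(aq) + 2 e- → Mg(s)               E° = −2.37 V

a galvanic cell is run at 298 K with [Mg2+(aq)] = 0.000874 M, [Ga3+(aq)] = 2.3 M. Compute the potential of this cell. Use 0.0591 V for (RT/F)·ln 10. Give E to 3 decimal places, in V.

The Ga³⁺/Ga couple has the more positive E°, so it is the cathode; Mg²⁺/Mg is the anode.
E°cell = E°cat − E°an = −0.55 − (−2.37) = +1.82 V; n = 6.
The balanced reaction is 2 Ga3+(aq) + 3 Mg(s) → 2 Ga(s) + 3 Mg2+(aq), so Q = [Mg2+(aq)]^3 / [Ga3+(aq)]^2 = 1.26×10^−10 and log Q = −9.899.
By the Nernst equation, E = +1.82 − (0.0591/6)·(−9.899) = +1.918 V.

+1.918 V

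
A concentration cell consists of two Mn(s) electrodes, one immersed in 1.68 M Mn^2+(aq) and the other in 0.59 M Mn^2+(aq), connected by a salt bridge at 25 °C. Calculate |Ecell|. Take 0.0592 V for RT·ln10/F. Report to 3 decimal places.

For a concentration cell E°cell = 0, since both electrodes use the same couple.
The compartment with the higher Mn^2+(aq) concentration (1.68 M) acts as the cathode; ions are reduced there and produced at the dilute (0.59 M) anode.
With n = 2, Ecell = −(0.0592/2)·log([dilute]/[conc]) = −(0.0592/2)·log(0.59/1.68) = +0.013 V.

0.013 V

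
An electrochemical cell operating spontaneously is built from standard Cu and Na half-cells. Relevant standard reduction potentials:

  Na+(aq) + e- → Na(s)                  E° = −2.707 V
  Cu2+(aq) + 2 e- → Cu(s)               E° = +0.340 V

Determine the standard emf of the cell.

The Cu²⁺/Cu couple has the higher E°, so Cu ion is reduced (cathode) and Na is oxidized (anode).
E°cell = E°(cathode) − E°(anode) = +0.340 − (−2.707) = +3.047 V.

+3.047 V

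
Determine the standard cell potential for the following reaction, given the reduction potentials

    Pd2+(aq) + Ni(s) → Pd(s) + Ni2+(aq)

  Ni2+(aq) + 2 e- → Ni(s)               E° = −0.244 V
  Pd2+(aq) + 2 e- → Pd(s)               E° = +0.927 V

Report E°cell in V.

+1.171 V

Pd2+(aq) gains electrons, so the Pd²⁺/Pd couple is the cathode; the Ni²⁺/Ni couple is the anode.
E°cell = E°(cathode) − E°(anode) = +0.927 − (−0.244) = +1.171 V.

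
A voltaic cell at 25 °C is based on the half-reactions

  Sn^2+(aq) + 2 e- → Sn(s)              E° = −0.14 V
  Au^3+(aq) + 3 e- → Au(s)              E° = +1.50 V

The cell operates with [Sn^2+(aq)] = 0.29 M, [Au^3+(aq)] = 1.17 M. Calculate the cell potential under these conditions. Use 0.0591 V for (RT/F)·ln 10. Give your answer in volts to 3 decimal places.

Since E°(Au³⁺/Au) > E°(Sn²⁺/Sn), Au³⁺/Au serves as the cathode.
E°cell = +1.50 − (−0.14) = +1.64 V, with n = 6 electrons transferred.
For the overall reaction 2 Au^3+(aq) + 3 Sn(s) → 2 Au(s) + 3 Sn^2+(aq), Q = [Sn^2+(aq)]^3 / [Au^3+(aq)]^2 = 0.0178, giving log Q = −1.749.
E = E° − (0.0591/n)·log Q = +1.64 − (0.0591/6)(−1.749) = +1.657 V.

+1.657 V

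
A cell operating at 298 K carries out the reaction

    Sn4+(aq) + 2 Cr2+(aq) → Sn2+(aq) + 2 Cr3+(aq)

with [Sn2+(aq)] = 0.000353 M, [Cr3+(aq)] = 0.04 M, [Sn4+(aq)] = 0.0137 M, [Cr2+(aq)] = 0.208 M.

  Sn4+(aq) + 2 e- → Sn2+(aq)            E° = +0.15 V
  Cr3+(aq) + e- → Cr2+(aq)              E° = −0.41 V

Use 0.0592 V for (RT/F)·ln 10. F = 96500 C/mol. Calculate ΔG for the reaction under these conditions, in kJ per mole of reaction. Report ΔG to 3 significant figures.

−125 kJ/mol

With Sn⁴⁺/Sn²⁺ reduced at the cathode, E°cell = +0.15 − (−0.41) = +0.56 V and n = 2.
Here Q = ([Sn2+(aq)]·[Cr3+(aq)]^2) / ([Sn4+(aq)]·[Cr2+(aq)]^2) = 0.000953 (log Q = −3.021), giving E = +0.56 − (0.0592/2)·(−3.021) = +0.6494 V.
Finally ΔG = −nFE = −(2)(96500 C/mol)(+0.6494 V) = −125 kJ/mol.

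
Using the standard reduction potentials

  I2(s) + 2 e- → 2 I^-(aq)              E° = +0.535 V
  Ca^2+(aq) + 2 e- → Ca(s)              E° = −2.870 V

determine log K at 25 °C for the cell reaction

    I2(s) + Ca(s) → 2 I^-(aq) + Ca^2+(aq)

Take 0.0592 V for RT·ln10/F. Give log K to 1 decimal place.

log K = 115.0

The I₂/I⁻ couple is reduced (cathode); E°cell = +0.535 − (−2.870) = +3.405 V with n = 2.
At equilibrium E = 0, so log K = nE°cell / 0.0592 = (2)(+3.405) / 0.0592 = 115.0.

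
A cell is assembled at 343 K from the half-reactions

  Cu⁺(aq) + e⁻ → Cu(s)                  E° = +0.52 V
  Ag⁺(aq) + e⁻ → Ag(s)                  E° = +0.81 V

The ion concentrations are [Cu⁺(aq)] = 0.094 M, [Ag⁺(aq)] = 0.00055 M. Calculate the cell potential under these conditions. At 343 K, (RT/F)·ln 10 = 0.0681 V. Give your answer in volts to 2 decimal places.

+0.14 V

The Ag⁺/Ag couple has the more positive E°, so it is the cathode; Cu⁺/Cu is the anode.
E°cell = E°cat − E°an = +0.81 − (+0.52) = +0.29 V; n = 1.
Balancing gives Ag⁺(aq) + Cu(s) → Ag(s) + Cu⁺(aq); hence Q = [Cu⁺(aq)] / [Ag⁺(aq)] = 171 (log Q = 2.233).
By the Nernst equation, E = +0.29 − (0.0681/1)·(2.233) = +0.14 V.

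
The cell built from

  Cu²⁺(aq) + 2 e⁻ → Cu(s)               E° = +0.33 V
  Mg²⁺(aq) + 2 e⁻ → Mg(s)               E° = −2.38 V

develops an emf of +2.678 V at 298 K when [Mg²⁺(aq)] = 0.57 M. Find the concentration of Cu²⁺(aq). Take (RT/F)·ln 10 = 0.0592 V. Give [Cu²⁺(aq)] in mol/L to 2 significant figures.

0.047 M

The Cu²⁺/Cu couple has the larger reduction potential, so it is the cathode: E°cell = +0.33 − (−2.38) = +2.71 V and n = 2.
From the Nernst equation, log Q = n(E° − E)/0.0592 = 2·(+2.71 − (+2.678))/0.0592 = 1.081.
The balanced reaction is Cu²⁺(aq) + Mg(s) → Cu(s) + Mg²⁺(aq), so Q = [Mg²⁺(aq)] / [Cu²⁺(aq)].
Solving for the unknown gives log [Cu²⁺(aq)] = −1.325, so [Cu²⁺(aq)] ≈ 0.047 M.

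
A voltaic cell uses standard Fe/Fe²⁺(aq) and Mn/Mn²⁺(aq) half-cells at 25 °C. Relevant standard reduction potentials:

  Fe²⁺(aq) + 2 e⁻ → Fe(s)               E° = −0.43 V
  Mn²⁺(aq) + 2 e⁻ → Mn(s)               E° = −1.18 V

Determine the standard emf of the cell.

+0.75 V

The Fe²⁺/Fe couple has the higher E°, so Fe ion is reduced (cathode) and Mn is oxidized (anode).
E°cell = E°(cathode) − E°(anode) = −0.43 − (−1.18) = +0.75 V.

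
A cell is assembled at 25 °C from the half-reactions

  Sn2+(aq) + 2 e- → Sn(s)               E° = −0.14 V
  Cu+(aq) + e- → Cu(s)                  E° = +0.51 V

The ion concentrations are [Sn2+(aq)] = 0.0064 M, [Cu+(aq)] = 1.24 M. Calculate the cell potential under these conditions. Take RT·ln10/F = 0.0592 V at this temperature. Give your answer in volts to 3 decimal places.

+0.720 V

The Cu⁺/Cu couple has the more positive E°, so it is the cathode; Sn²⁺/Sn is the anode.
E°cell = +0.51 − (−0.14) = +0.65 V, with n = 2 electrons transferred.
The balanced reaction is 2 Cu+(aq) + Sn(s) → 2 Cu(s) + Sn2+(aq), so Q = [Sn2+(aq)] / [Cu+(aq)]^2 = 0.00416 and log Q = −2.381.
Applying E = E° − (RT ln10/nF)·log Q gives +0.65 − (0.0592/2)(−2.381) = +0.720 V.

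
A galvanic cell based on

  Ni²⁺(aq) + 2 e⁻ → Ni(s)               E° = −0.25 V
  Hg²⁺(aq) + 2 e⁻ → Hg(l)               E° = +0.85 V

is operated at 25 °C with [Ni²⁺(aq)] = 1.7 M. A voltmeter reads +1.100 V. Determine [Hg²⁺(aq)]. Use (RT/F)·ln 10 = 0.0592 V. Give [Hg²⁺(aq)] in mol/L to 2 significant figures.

The Hg²⁺/Hg couple has the larger reduction potential, so it is the cathode: E°cell = +0.85 − (−0.25) = +1.10 V and n = 2.
From the Nernst equation, log Q = n(E° − E)/0.0592 = 2·(+1.10 − (+1.100))/0.0592 = 0.000.
Balancing electrons gives Hg²⁺(aq) + Ni(s) → Hg(l) + Ni²⁺(aq); thus Q = [Ni²⁺(aq)] / [Hg²⁺(aq)].
Isolating [Hg²⁺(aq)] in Q = 10^{0.000} yields log [Hg²⁺(aq)] = 0.230, i.e. 1.7 M.

1.7 M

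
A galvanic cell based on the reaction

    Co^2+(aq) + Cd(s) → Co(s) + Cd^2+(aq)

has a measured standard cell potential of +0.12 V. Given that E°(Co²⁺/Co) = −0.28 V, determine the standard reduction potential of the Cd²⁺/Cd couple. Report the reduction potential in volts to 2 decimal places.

−0.40 V

In the reaction as written the Co²⁺/Co couple is reduced (cathode) and Cd²⁺/Cd is oxidized (anode), so E°cell = E°(Co²⁺/Co) − E°(Cd²⁺/Cd).
E°(Cd²⁺/Cd) = E°(cathode) − E°cell = −0.28 − (+0.12) = −0.40 V.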